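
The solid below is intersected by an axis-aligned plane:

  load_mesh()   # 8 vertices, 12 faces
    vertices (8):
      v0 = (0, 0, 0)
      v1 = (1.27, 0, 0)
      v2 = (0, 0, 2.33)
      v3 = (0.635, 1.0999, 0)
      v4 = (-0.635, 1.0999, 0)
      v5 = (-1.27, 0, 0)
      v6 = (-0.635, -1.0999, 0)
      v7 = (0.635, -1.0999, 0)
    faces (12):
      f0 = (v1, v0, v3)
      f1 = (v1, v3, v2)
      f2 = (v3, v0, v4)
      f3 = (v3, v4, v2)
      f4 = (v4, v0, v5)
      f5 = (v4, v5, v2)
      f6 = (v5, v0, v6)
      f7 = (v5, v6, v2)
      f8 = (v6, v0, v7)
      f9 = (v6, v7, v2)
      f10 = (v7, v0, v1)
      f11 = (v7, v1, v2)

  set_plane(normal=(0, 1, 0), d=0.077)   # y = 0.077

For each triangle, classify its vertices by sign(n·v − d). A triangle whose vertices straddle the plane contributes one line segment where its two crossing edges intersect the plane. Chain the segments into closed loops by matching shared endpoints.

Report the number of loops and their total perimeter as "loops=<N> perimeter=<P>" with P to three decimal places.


loops=1 perimeter=7.476

Straddling triangles (6 of 12):
  (v1,v0,v3) [--+] → (0.044454, 0.077, 0)–(1.22555, 0.077, 0)  len=1.1811
  (v1,v3,v2) [-+-] → (1.22555, 0.077, 0)–(0.044454, 0.077, 2.16689)  len=2.4679
  (v3,v0,v4) [+-+] → (0.044454, 0.077, 0)–(-0.044454, 0.077, 0)  len=0.0889
  (v3,v4,v2) [++-] → (-0.044454, 0.077, 2.16689)–(0.044454, 0.077, 2.16689)  len=0.0889
  (v4,v0,v5) [+--] → (-0.044454, 0.077, 0)–(-1.22555, 0.077, 0)  len=1.1811
  (v4,v5,v2) [+--] → (-1.22555, 0.077, 0)–(-0.044454, 0.077, 2.16689)  len=2.4679

Chained into 1 loop(s):
  loop 1: 6 segments, perimeter = 7.4757
Total perimeter = 7.476


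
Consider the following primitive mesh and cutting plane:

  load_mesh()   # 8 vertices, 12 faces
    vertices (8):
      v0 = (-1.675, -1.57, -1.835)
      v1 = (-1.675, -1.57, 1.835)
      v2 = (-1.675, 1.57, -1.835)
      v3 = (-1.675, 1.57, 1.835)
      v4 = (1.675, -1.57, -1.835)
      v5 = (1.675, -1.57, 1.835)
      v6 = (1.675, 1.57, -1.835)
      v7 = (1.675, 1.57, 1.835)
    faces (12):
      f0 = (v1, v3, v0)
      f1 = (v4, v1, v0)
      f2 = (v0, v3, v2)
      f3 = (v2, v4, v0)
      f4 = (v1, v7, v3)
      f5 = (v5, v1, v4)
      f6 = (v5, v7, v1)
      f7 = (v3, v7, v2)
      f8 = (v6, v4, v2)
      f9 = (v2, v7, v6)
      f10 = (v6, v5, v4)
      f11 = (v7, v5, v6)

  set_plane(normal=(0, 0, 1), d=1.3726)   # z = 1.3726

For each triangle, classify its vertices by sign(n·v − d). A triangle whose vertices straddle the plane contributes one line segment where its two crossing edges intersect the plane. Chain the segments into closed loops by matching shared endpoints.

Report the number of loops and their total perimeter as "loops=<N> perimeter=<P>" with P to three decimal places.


Straddling triangles (8 of 12):
  (v1,v3,v0) [++-] → (-1.675, 1.17438, 1.3726)–(-1.675, -1.57, 1.3726)  len=2.7444
  (v4,v1,v0) [-+-] → (-1.25292, -1.57, 1.3726)–(-1.675, -1.57, 1.3726)  len=0.4221
  (v0,v3,v2) [-+-] → (-1.675, 1.17438, 1.3726)–(-1.675, 1.57, 1.3726)  len=0.3956
  (v5,v1,v4) [++-] → (-1.25292, -1.57, 1.3726)–(1.675, -1.57, 1.3726)  len=2.9279
  (v3,v7,v2) [++-] → (1.25292, 1.57, 1.3726)–(-1.675, 1.57, 1.3726)  len=2.9279
  (v2,v7,v6) [-+-] → (1.25292, 1.57, 1.3726)–(1.675, 1.57, 1.3726)  len=0.4221
  (v6,v5,v4) [-+-] → (1.675, -1.17438, 1.3726)–(1.675, -1.57, 1.3726)  len=0.3956
  (v7,v5,v6) [++-] → (1.675, -1.17438, 1.3726)–(1.675, 1.57, 1.3726)  len=2.7444

Chained into 1 loop(s):
  loop 1: 8 segments, perimeter = 12.9800
Total perimeter = 12.980

loops=1 perimeter=12.980


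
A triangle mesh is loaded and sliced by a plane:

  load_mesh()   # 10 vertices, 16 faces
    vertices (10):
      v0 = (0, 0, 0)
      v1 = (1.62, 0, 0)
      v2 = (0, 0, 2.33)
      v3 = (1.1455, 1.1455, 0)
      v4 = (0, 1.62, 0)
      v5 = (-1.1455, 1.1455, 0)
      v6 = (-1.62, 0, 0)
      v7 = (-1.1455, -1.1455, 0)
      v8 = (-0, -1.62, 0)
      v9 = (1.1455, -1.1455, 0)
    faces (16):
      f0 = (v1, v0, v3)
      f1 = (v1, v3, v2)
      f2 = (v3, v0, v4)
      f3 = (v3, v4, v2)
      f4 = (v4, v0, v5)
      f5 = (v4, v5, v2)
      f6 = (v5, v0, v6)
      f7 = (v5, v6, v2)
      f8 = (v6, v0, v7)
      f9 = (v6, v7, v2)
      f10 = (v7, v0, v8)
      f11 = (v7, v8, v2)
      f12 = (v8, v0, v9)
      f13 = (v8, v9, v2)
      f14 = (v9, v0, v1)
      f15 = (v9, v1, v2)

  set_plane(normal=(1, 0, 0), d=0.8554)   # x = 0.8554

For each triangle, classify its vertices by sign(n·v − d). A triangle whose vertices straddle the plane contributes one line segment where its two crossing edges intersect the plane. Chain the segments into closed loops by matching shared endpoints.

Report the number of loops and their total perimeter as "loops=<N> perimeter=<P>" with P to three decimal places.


Straddling triangles (8 of 16):
  (v1,v0,v3) [+-+] → (0.8554, 0, 0)–(0.8554, 0.8554, 0)  len=0.8554
  (v1,v3,v2) [++-] → (0.8554, 0.8554, 0.590077)–(0.8554, 0, 1.0997)  len=0.9957
  (v3,v0,v4) [+--] → (0.8554, 0.8554, 0)–(0.8554, 1.26567, 0)  len=0.4103
  (v3,v4,v2) [+--] → (0.8554, 1.26567, 0)–(0.8554, 0.8554, 0.590077)  len=0.7187
  (v8,v0,v9) [--+] → (0.8554, -0.8554, 0)–(0.8554, -1.26567, 0)  len=0.4103
  (v8,v9,v2) [-+-] → (0.8554, -1.26567, 0)–(0.8554, -0.8554, 0.590077)  len=0.7187
  (v9,v0,v1) [+-+] → (0.8554, -0.8554, 0)–(0.8554, 0, 0)  len=0.8554
  (v9,v1,v2) [++-] → (0.8554, 0, 1.0997)–(0.8554, -0.8554, 0.590077)  len=0.9957

Chained into 1 loop(s):
  loop 1: 8 segments, perimeter = 5.9601
Total perimeter = 5.960

loops=1 perimeter=5.960


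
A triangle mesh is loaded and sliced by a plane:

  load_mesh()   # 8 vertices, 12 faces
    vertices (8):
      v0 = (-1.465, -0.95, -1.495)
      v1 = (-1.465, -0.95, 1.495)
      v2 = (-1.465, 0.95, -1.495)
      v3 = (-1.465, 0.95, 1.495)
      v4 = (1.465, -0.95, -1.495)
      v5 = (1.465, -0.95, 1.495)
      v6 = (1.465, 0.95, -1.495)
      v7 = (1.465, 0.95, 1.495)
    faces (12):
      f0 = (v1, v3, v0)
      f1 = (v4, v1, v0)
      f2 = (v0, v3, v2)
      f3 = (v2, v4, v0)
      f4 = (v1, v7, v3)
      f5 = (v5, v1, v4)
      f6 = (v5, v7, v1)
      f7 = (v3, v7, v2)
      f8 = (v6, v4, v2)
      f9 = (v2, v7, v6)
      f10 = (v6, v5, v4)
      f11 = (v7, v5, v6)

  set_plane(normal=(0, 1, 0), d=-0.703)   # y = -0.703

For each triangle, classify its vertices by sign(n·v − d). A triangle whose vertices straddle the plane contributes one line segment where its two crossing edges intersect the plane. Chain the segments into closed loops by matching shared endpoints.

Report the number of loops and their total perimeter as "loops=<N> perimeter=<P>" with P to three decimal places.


loops=1 perimeter=11.840

Straddling triangles (8 of 12):
  (v1,v3,v0) [-+-] → (-1.465, -0.703, 1.495)–(-1.465, -0.703, -1.1063)  len=2.6013
  (v0,v3,v2) [-++] → (-1.465, -0.703, -1.1063)–(-1.465, -0.703, -1.495)  len=0.3887
  (v2,v4,v0) [+--] → (1.0841, -0.703, -1.495)–(-1.465, -0.703, -1.495)  len=2.5491
  (v1,v7,v3) [-++] → (-1.0841, -0.703, 1.495)–(-1.465, -0.703, 1.495)  len=0.3809
  (v5,v7,v1) [-+-] → (1.465, -0.703, 1.495)–(-1.0841, -0.703, 1.495)  len=2.5491
  (v6,v4,v2) [+-+] → (1.465, -0.703, -1.495)–(1.0841, -0.703, -1.495)  len=0.3809
  (v6,v5,v4) [+--] → (1.465, -0.703, 1.1063)–(1.465, -0.703, -1.495)  len=2.6013
  (v7,v5,v6) [+-+] → (1.465, -0.703, 1.495)–(1.465, -0.703, 1.1063)  len=0.3887

Chained into 1 loop(s):
  loop 1: 8 segments, perimeter = 11.8400
Total perimeter = 11.840


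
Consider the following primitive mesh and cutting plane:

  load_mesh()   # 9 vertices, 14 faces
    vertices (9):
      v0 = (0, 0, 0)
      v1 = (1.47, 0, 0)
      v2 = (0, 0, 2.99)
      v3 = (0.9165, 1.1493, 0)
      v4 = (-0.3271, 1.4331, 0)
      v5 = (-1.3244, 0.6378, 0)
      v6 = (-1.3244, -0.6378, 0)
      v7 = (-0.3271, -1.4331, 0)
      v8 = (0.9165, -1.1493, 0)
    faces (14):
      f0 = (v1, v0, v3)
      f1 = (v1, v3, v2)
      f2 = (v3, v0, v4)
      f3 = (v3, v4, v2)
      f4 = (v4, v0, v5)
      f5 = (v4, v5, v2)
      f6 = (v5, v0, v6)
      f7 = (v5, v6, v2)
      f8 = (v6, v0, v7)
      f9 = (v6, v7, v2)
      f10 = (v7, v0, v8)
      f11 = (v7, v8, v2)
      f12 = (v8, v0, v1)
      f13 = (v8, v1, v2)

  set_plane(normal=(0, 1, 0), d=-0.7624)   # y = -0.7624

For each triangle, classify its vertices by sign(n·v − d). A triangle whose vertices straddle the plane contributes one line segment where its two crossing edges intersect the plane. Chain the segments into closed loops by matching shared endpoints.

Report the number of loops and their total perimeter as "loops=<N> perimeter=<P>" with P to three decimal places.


loops=1 perimeter=5.984

Straddling triangles (6 of 14):
  (v6,v0,v7) [++-] → (-0.174015, -0.7624, 0)–(-1.16815, -0.7624, 0)  len=0.9941
  (v6,v7,v2) [+-+] → (-1.16815, -0.7624, 0)–(-0.174015, -0.7624, 1.39934)  len=1.7165
  (v7,v0,v8) [-+-] → (-0.174015, -0.7624, 0)–(0.60797, -0.7624, 0)  len=0.7820
  (v7,v8,v2) [--+] → (0.60797, -0.7624, 1.00655)–(-0.174015, -0.7624, 1.39934)  len=0.8751
  (v8,v0,v1) [-++] → (0.60797, -0.7624, 0)–(1.10283, -0.7624, 0)  len=0.4949
  (v8,v1,v2) [-++] → (1.10283, -0.7624, 0)–(0.60797, -0.7624, 1.00655)  len=1.1216

Chained into 1 loop(s):
  loop 1: 6 segments, perimeter = 5.9842
Total perimeter = 5.984


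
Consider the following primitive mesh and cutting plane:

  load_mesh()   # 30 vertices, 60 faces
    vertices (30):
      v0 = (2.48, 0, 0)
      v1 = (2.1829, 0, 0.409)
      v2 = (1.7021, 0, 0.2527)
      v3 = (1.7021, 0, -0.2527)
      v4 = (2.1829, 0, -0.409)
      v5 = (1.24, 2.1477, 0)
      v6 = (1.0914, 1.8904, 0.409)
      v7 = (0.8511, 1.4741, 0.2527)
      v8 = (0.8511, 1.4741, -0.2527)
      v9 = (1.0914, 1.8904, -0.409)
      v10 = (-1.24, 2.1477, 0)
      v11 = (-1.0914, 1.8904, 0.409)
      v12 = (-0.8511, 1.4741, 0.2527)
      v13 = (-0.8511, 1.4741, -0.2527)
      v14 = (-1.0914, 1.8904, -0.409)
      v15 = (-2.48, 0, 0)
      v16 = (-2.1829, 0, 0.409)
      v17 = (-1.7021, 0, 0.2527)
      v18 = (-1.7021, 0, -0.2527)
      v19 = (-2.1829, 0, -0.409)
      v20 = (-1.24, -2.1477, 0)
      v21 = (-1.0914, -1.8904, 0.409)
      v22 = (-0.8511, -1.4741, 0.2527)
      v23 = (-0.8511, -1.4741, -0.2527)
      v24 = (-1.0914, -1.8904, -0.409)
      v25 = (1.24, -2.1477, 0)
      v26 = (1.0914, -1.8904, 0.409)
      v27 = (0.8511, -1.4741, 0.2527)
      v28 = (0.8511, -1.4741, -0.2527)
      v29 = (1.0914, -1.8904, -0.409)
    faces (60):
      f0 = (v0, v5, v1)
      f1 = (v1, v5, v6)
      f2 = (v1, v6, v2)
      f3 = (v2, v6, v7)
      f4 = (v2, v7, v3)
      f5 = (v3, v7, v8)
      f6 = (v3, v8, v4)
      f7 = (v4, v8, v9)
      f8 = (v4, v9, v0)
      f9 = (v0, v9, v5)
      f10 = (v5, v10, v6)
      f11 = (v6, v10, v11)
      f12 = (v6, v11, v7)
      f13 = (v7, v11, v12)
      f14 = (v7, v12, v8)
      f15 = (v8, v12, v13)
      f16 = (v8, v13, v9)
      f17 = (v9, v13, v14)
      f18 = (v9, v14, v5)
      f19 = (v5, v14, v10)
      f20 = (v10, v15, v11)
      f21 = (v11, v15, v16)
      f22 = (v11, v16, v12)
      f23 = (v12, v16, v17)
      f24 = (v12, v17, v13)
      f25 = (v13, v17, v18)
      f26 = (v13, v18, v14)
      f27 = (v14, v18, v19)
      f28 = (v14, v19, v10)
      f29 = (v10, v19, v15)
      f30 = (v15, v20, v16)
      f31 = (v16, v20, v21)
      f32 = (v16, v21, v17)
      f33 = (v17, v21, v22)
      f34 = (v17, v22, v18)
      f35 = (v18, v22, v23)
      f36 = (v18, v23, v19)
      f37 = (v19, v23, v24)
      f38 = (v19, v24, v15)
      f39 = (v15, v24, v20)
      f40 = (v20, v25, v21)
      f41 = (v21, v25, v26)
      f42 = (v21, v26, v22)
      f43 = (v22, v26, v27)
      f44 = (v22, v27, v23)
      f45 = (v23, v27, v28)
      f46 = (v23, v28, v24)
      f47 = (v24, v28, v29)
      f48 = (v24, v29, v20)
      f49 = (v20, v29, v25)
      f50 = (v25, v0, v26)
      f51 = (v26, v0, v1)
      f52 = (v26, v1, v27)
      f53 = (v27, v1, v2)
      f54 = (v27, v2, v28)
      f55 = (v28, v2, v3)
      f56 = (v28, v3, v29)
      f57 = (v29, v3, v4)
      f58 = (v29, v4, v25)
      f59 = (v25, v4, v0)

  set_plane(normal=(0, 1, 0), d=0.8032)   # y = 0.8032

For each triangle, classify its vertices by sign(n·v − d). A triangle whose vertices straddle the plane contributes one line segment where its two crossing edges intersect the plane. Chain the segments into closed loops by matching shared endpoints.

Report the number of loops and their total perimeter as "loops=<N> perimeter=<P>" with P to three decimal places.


loops=2 perimeter=5.055

Straddling triangles (20 of 60):
  (v0,v5,v1) [-+-] → (2.01626, 0.8032, 0)–(1.83027, 0.8032, 0.256042)  len=0.3165
  (v1,v5,v6) [-++] → (1.83027, 0.8032, 0.256042)–(1.71914, 0.8032, 0.409)  len=0.1891
  (v1,v6,v2) [-+-] → (1.71914, 0.8032, 0.409)–(1.44262, 0.8032, 0.319109)  len=0.2908
  (v2,v6,v7) [-++] → (1.44262, 0.8032, 0.319109)–(1.23841, 0.8032, 0.2527)  len=0.2147
  (v2,v7,v3) [-+-] → (1.23841, 0.8032, 0.2527)–(1.23841, 0.8032, 0.0226797)  len=0.2300
  (v3,v7,v8) [-++] → (1.23841, 0.8032, 0.0226797)–(1.23841, 0.8032, -0.2527)  len=0.2754
  (v3,v8,v4) [-+-] → (1.23841, 0.8032, -0.2527)–(1.45724, 0.8032, -0.323836)  len=0.2301
  (v4,v8,v9) [-++] → (1.45724, 0.8032, -0.323836)–(1.71914, 0.8032, -0.409)  len=0.2754
  (v4,v9,v0) [-+-] → (1.71914, 0.8032, -0.409)–(1.89001, 0.8032, -0.173777)  len=0.2907
  (v0,v9,v5) [-++] → (1.89001, 0.8032, -0.173777)–(2.01626, 0.8032, 0)  len=0.2148
  (v10,v15,v11) [+-+] → (-2.01626, 0.8032, 0)–(-1.89001, 0.8032, 0.173777)  len=0.2148
  (v11,v15,v16) [+--] → (-1.89001, 0.8032, 0.173777)–(-1.71914, 0.8032, 0.409)  len=0.2907
  (v11,v16,v12) [+-+] → (-1.71914, 0.8032, 0.409)–(-1.45724, 0.8032, 0.323836)  len=0.2754
  (v12,v16,v17) [+--] → (-1.45724, 0.8032, 0.323836)–(-1.23841, 0.8032, 0.2527)  len=0.2301
  (v12,v17,v13) [+-+] → (-1.23841, 0.8032, 0.2527)–(-1.23841, 0.8032, -0.0226797)  len=0.2754
  (v13,v17,v18) [+--] → (-1.23841, 0.8032, -0.0226797)–(-1.23841, 0.8032, -0.2527)  len=0.2300
  (v13,v18,v14) [+-+] → (-1.23841, 0.8032, -0.2527)–(-1.44262, 0.8032, -0.319109)  len=0.2147
  (v14,v18,v19) [+--] → (-1.44262, 0.8032, -0.319109)–(-1.71914, 0.8032, -0.409)  len=0.2908
  (v14,v19,v10) [+-+] → (-1.71914, 0.8032, -0.409)–(-1.83027, 0.8032, -0.256042)  len=0.1891
  (v10,v19,v15) [+--] → (-1.83027, 0.8032, -0.256042)–(-2.01626, 0.8032, 0)  len=0.3165

Chained into 2 loop(s):
  loop 1: 10 segments, perimeter = 2.5275
  loop 2: 10 segments, perimeter = 2.5275
Total perimeter = 5.055


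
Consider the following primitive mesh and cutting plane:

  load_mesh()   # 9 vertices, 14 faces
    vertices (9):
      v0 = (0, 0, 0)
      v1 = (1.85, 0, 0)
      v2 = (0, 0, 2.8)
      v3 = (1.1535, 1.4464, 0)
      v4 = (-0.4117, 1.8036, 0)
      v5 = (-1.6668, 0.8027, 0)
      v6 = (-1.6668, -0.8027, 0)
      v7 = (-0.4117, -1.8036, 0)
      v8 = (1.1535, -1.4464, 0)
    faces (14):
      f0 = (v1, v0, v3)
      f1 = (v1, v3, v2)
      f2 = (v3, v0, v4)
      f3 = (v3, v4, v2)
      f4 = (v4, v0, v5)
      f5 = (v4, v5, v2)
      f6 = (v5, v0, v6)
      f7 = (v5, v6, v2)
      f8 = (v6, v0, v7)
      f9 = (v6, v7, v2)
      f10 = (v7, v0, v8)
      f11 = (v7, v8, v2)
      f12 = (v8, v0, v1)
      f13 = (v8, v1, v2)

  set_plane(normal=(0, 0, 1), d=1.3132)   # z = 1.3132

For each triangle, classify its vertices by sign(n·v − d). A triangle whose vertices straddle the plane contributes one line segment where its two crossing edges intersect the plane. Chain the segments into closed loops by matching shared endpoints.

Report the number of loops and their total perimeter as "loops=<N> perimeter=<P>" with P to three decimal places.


Straddling triangles (7 of 14):
  (v1,v3,v2) [--+] → (0.612508, 0.768038, 1.3132)–(0.98235, 0, 1.3132)  len=0.8524
  (v3,v4,v2) [--+] → (-0.218613, 0.957712, 1.3132)–(0.612509, 0.768038, 1.3132)  len=0.8525
  (v4,v5,v2) [--+] → (-0.885071, 0.426234, 1.3132)–(-0.218613, 0.957712, 1.3132)  len=0.8524
  (v5,v6,v2) [--+] → (-0.885071, -0.426234, 1.3132)–(-0.885071, 0.426234, 1.3132)  len=0.8525
  (v6,v7,v2) [--+] → (-0.218613, -0.957712, 1.3132)–(-0.885071, -0.426234, 1.3132)  len=0.8524
  (v7,v8,v2) [--+] → (0.612508, -0.768038, 1.3132)–(-0.218613, -0.957712, 1.3132)  len=0.8525
  (v8,v1,v2) [--+] → (0.98235, 0, 1.3132)–(0.612509, -0.768038, 1.3132)  len=0.8524

Chained into 1 loop(s):
  loop 1: 7 segments, perimeter = 5.9672
Total perimeter = 5.967

loops=1 perimeter=5.967


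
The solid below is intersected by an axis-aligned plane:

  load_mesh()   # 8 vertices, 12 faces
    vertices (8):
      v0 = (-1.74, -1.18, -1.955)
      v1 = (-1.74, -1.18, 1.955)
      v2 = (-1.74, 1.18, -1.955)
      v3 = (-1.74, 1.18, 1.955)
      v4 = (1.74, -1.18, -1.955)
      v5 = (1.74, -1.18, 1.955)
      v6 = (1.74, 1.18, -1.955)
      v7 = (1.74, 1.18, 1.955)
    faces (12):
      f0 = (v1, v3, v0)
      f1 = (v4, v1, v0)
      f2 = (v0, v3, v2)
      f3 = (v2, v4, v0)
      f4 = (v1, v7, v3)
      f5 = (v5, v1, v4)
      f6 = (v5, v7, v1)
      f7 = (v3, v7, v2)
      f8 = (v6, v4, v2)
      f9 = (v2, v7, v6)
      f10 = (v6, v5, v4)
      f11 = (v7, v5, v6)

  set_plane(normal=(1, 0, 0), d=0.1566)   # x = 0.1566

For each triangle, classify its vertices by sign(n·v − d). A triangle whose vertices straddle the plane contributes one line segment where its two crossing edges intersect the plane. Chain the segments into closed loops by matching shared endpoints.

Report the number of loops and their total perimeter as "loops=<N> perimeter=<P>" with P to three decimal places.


Straddling triangles (8 of 12):
  (v4,v1,v0) [+--] → (0.1566, -1.18, -0.17595)–(0.1566, -1.18, -1.955)  len=1.7790
  (v2,v4,v0) [-+-] → (0.1566, -0.1062, -1.955)–(0.1566, -1.18, -1.955)  len=1.0738
  (v1,v7,v3) [-+-] → (0.1566, 0.1062, 1.955)–(0.1566, 1.18, 1.955)  len=1.0738
  (v5,v1,v4) [+-+] → (0.1566, -1.18, 1.955)–(0.1566, -1.18, -0.17595)  len=2.1310
  (v5,v7,v1) [++-] → (0.1566, 0.1062, 1.955)–(0.1566, -1.18, 1.955)  len=1.2862
  (v3,v7,v2) [-+-] → (0.1566, 1.18, 1.955)–(0.1566, 1.18, 0.17595)  len=1.7790
  (v6,v4,v2) [++-] → (0.1566, -0.1062, -1.955)–(0.1566, 1.18, -1.955)  len=1.2862
  (v2,v7,v6) [-++] → (0.1566, 1.18, 0.17595)–(0.1566, 1.18, -1.955)  len=2.1310

Chained into 1 loop(s):
  loop 1: 8 segments, perimeter = 12.5400
Total perimeter = 12.540

loops=1 perimeter=12.540


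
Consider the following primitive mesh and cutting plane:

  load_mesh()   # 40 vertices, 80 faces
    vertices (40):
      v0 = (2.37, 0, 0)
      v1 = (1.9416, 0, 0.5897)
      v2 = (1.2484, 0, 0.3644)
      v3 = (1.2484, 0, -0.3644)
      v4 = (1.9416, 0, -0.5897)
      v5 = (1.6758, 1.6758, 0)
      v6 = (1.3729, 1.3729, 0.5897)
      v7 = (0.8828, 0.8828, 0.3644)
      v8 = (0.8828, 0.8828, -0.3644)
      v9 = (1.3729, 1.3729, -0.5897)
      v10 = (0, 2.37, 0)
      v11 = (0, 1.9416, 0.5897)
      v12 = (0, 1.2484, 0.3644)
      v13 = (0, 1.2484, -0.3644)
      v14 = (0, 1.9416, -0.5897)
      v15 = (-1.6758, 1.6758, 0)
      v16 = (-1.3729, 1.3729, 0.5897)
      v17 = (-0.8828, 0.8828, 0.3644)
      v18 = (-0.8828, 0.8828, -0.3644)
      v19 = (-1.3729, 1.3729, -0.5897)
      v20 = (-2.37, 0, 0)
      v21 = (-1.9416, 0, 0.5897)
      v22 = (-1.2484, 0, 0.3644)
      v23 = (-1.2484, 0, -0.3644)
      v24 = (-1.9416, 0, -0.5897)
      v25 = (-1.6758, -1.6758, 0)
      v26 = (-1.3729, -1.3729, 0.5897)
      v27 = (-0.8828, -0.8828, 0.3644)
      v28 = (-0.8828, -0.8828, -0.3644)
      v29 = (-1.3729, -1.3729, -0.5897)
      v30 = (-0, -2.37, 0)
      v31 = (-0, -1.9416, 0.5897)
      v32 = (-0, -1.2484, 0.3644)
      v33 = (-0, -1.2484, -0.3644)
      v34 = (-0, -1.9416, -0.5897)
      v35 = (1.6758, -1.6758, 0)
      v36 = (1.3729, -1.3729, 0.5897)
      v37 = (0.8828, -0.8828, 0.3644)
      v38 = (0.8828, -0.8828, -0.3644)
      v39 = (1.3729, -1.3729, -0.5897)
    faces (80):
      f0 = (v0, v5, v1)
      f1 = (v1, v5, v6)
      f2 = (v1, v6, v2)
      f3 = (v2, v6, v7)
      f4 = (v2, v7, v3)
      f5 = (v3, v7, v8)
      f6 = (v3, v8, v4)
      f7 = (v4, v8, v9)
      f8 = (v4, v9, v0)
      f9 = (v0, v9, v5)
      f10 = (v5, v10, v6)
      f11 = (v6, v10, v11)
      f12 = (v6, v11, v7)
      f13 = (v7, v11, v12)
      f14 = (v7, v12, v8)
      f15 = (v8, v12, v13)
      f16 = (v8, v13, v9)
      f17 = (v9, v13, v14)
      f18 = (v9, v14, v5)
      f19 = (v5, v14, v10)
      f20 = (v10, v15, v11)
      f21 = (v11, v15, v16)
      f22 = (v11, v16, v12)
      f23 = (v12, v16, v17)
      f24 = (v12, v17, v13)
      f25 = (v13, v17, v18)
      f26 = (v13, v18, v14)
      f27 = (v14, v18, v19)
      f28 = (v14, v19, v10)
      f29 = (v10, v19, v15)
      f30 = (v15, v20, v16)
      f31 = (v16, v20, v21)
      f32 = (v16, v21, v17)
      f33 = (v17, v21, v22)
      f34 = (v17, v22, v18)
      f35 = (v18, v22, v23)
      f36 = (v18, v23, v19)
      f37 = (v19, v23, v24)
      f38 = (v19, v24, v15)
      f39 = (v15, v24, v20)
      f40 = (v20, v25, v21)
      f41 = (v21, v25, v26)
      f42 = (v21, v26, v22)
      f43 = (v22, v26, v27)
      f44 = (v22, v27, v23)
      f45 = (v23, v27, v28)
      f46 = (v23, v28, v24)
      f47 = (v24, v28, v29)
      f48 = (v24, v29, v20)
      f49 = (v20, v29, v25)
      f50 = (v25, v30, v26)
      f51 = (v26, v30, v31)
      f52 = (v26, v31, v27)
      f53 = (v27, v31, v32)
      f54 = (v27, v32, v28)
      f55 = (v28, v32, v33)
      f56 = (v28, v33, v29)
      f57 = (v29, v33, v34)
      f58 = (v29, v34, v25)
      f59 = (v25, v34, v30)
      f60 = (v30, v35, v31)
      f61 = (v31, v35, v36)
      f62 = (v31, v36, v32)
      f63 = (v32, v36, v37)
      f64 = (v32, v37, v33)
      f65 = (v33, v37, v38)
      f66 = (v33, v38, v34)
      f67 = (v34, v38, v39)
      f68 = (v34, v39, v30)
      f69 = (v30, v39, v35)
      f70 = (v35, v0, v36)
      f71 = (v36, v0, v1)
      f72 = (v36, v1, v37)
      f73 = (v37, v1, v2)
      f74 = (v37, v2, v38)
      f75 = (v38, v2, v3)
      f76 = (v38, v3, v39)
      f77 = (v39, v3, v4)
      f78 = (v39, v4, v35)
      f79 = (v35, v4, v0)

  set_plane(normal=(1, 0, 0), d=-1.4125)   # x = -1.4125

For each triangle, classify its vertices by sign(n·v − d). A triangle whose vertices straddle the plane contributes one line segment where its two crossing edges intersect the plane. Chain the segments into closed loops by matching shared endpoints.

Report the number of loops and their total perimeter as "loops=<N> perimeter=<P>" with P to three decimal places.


Straddling triangles (18 of 80):
  (v10,v15,v11) [+-+] → (-1.4125, 1.78487, 0)–(-1.4125, 1.71756, 0.0926531)  len=0.1145
  (v11,v15,v16) [+-+] → (-1.4125, 1.71756, 0.0926531)–(-1.4125, 1.4125, 0.512605)  len=0.5191
  (v10,v19,v15) [++-] → (-1.4125, 1.4125, -0.512605)–(-1.4125, 1.78487, 0)  len=0.6336
  (v15,v20,v16) [--+] → (-1.4125, 1.31838, 0.56628)–(-1.4125, 1.4125, 0.512605)  len=0.1084
  (v16,v20,v21) [+--] → (-1.4125, 1.31838, 0.56628)–(-1.4125, 1.2773, 0.5897)  len=0.0473
  (v16,v21,v17) [+-+] → (-1.4125, 1.2773, 0.5897)–(-1.4125, 0.44115, 0.477114)  len=0.8437
  (v17,v21,v22) [+-+] → (-1.4125, 0.44115, 0.477114)–(-1.4125, 0, 0.417735)  len=0.4451
  (v19,v23,v24) [++-] → (-1.4125, 0, -0.417735)–(-1.4125, 1.2773, -0.5897)  len=1.2888
  (v19,v24,v15) [+--] → (-1.4125, 1.2773, -0.5897)–(-1.4125, 1.4125, -0.512605)  len=0.1556
  (v21,v25,v26) [--+] → (-1.4125, -1.4125, 0.512605)–(-1.4125, -1.2773, 0.5897)  len=0.1556
  (v21,v26,v22) [-++] → (-1.4125, -1.2773, 0.5897)–(-1.4125, 0, 0.417735)  len=1.2888
  (v23,v28,v24) [++-] → (-1.4125, -0.44115, -0.477114)–(-1.4125, 0, -0.417735)  len=0.4451
  (v24,v28,v29) [-++] → (-1.4125, -0.44115, -0.477114)–(-1.4125, -1.2773, -0.5897)  len=0.8437
  (v24,v29,v20) [-+-] → (-1.4125, -1.2773, -0.5897)–(-1.4125, -1.31838, -0.56628)  len=0.0473
  (v20,v29,v25) [-+-] → (-1.4125, -1.31838, -0.56628)–(-1.4125, -1.4125, -0.512605)  len=0.1084
  (v25,v30,v26) [-++] → (-1.4125, -1.78487, 0)–(-1.4125, -1.4125, 0.512605)  len=0.6336
  (v29,v34,v25) [++-] → (-1.4125, -1.71756, -0.0926531)–(-1.4125, -1.4125, -0.512605)  len=0.5191
  (v25,v34,v30) [-++] → (-1.4125, -1.71756, -0.0926531)–(-1.4125, -1.78487, 0)  len=0.1145

Chained into 1 loop(s):
  loop 1: 18 segments, perimeter = 8.3122
Total perimeter = 8.312

loops=1 perimeter=8.312


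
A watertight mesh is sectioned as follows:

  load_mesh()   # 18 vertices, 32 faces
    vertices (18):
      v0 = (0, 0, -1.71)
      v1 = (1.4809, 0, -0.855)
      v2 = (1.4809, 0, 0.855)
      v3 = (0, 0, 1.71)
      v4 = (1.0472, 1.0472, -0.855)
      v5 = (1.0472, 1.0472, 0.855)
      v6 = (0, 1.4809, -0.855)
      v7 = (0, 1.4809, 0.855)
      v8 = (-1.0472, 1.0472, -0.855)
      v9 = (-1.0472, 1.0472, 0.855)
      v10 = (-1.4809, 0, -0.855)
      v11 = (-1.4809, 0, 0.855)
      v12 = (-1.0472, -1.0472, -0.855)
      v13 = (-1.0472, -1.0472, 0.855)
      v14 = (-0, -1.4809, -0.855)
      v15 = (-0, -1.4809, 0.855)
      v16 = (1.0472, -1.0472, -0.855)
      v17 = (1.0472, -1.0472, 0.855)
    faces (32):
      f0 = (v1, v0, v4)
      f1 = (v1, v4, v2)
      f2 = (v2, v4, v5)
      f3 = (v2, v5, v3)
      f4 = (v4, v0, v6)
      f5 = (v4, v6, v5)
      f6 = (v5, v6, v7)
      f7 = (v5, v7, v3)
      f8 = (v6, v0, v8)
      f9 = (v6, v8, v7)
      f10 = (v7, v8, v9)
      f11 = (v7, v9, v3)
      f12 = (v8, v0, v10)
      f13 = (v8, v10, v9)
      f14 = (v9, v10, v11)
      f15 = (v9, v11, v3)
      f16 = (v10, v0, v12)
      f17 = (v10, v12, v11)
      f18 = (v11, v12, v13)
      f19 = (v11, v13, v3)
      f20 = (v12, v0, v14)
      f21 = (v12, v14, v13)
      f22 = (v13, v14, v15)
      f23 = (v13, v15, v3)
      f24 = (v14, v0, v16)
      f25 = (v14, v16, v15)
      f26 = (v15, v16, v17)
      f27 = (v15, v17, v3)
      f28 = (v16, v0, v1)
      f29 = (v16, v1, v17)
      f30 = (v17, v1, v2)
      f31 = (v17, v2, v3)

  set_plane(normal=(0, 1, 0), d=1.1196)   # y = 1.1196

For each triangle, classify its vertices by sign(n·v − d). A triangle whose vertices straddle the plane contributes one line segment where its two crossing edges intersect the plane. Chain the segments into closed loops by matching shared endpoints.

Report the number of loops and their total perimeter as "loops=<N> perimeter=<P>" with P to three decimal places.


loops=1 perimeter=7.008

Straddling triangles (8 of 32):
  (v4,v0,v6) [--+] → (0, 1.1196, -1.0636)–(0.872385, 1.1196, -0.855)  len=0.8970
  (v4,v6,v5) [-+-] → (0.872385, 1.1196, -0.855)–(0.872385, 1.1196, 0.56954)  len=1.4245
  (v5,v6,v7) [-++] → (0.872385, 1.1196, 0.56954)–(0.872385, 1.1196, 0.855)  len=0.2855
  (v5,v7,v3) [-+-] → (0.872385, 1.1196, 0.855)–(0, 1.1196, 1.0636)  len=0.8970
  (v6,v0,v8) [+--] → (0, 1.1196, -1.0636)–(-0.872385, 1.1196, -0.855)  len=0.8970
  (v6,v8,v7) [+-+] → (-0.872385, 1.1196, -0.855)–(-0.872385, 1.1196, -0.56954)  len=0.2855
  (v7,v8,v9) [+--] → (-0.872385, 1.1196, -0.56954)–(-0.872385, 1.1196, 0.855)  len=1.4245
  (v7,v9,v3) [+--] → (-0.872385, 1.1196, 0.855)–(0, 1.1196, 1.0636)  len=0.8970

Chained into 1 loop(s):
  loop 1: 8 segments, perimeter = 7.0079
Total perimeter = 7.008


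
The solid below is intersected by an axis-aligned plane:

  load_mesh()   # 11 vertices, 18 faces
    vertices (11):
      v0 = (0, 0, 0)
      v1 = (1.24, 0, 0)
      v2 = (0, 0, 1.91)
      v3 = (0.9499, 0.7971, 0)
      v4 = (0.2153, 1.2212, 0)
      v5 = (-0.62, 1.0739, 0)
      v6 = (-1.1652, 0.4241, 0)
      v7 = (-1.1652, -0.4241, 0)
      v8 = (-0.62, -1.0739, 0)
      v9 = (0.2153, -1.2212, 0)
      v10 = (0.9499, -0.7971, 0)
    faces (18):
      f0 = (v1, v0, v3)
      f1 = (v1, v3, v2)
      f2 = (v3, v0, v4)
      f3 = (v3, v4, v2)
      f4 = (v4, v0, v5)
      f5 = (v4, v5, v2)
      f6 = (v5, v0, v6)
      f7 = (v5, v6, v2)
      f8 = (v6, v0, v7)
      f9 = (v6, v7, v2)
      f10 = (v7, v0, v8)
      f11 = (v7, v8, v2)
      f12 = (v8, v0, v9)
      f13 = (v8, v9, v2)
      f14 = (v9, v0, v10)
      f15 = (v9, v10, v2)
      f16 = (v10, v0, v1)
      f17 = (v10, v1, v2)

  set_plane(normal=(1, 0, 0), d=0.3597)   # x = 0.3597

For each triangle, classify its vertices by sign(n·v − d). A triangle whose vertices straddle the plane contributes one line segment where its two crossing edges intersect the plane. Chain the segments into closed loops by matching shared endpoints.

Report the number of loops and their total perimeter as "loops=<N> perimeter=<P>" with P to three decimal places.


loops=1 perimeter=5.871

Straddling triangles (8 of 18):
  (v1,v0,v3) [+-+] → (0.3597, 0, 0)–(0.3597, 0.301839, 0)  len=0.3018
  (v1,v3,v2) [++-] → (0.3597, 0.301839, 1.18674)–(0.3597, 0, 1.35595)  len=0.3460
  (v3,v0,v4) [+--] → (0.3597, 0.301839, 0)–(0.3597, 1.13783, 0)  len=0.8360
  (v3,v4,v2) [+--] → (0.3597, 1.13783, 0)–(0.3597, 0.301839, 1.18674)  len=1.4516
  (v9,v0,v10) [--+] → (0.3597, -0.301839, 0)–(0.3597, -1.13783, 0)  len=0.8360
  (v9,v10,v2) [-+-] → (0.3597, -1.13783, 0)–(0.3597, -0.301839, 1.18674)  len=1.4516
  (v10,v0,v1) [+-+] → (0.3597, -0.301839, 0)–(0.3597, 0, 0)  len=0.3018
  (v10,v1,v2) [++-] → (0.3597, 0, 1.35595)–(0.3597, -0.301839, 1.18674)  len=0.3460

Chained into 1 loop(s):
  loop 1: 8 segments, perimeter = 5.8710
Total perimeter = 5.871


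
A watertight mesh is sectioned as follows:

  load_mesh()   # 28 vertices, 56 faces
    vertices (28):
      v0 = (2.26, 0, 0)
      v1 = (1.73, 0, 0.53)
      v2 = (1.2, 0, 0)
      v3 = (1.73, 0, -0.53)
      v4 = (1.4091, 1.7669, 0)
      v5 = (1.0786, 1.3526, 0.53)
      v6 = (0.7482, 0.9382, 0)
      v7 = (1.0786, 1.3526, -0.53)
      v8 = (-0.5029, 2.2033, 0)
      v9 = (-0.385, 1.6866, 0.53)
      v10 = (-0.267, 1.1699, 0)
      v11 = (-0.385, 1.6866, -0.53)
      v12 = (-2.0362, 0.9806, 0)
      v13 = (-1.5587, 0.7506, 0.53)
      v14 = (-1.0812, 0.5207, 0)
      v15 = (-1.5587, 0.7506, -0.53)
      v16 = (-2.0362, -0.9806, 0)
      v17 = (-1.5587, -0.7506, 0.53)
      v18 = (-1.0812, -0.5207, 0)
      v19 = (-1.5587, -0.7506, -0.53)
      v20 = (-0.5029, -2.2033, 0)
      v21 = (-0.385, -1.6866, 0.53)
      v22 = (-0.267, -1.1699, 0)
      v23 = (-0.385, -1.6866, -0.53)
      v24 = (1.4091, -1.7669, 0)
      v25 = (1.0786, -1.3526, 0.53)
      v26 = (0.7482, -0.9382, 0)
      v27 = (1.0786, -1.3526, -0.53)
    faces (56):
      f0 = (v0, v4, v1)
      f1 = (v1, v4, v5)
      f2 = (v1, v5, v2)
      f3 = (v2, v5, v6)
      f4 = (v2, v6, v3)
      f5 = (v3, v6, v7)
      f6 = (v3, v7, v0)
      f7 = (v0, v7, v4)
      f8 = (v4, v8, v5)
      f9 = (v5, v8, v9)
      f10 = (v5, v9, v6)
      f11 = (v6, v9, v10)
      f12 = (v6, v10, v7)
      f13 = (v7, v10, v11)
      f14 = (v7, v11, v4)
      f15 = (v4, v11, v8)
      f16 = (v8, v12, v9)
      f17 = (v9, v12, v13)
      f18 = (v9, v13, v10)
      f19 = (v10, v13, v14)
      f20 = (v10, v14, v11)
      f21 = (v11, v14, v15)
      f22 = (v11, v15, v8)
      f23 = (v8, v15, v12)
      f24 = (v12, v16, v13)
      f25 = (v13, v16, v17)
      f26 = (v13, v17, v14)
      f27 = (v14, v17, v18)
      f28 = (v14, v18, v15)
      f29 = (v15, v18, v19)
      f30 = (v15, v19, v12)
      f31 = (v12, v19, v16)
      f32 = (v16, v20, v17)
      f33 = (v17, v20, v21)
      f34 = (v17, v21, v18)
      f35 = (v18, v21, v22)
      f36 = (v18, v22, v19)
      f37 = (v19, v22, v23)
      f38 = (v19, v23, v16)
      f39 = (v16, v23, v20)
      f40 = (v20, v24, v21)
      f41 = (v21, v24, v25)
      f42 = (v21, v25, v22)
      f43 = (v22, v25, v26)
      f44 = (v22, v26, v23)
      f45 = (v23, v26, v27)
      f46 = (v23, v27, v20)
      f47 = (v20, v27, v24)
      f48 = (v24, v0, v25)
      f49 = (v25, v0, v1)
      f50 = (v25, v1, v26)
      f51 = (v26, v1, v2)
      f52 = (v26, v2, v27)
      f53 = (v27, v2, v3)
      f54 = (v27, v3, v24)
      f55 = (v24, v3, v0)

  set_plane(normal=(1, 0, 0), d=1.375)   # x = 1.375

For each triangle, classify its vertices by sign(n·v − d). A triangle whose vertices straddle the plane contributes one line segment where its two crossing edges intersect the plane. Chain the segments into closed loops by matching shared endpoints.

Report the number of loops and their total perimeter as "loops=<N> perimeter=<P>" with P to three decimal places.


loops=1 perimeter=7.952

Straddling triangles (18 of 56):
  (v1,v4,v5) [++-] → (1.375, 1.72415, 0.0546838)–(1.375, 0.73714, 0.53)  len=1.0955
  (v1,v5,v2) [+--] → (1.375, 0.73714, 0.53)–(1.375, 0, 0.175)  len=0.8182
  (v2,v6,v3) [--+] → (1.375, 0.339235, -0.338362)–(1.375, 0, -0.175)  len=0.3765
  (v3,v6,v7) [+--] → (1.375, 0.339235, -0.338362)–(1.375, 0.73714, -0.53)  len=0.4416
  (v3,v7,v0) [+-+] → (1.375, 0.73714, -0.53)–(1.375, 1.01325, -0.397029)  len=0.3065
  (v0,v7,v4) [+-+] → (1.375, 1.01325, -0.397029)–(1.375, 1.72415, -0.0546838)  len=0.7890
  (v4,v8,v5) [+--] → (1.375, 1.77468, 0)–(1.375, 1.72415, 0.0546838)  len=0.0745
  (v7,v11,v4) [--+] → (1.375, 1.76537, -0.0100736)–(1.375, 1.72415, -0.0546838)  len=0.0607
  (v4,v11,v8) [+--] → (1.375, 1.76537, -0.0100736)–(1.375, 1.77468, 0)  len=0.0137
  (v20,v24,v21) [-+-] → (1.375, -1.77468, 0)–(1.375, -1.76537, 0.0100736)  len=0.0137
  (v21,v24,v25) [-+-] → (1.375, -1.76537, 0.0100736)–(1.375, -1.72415, 0.0546838)  len=0.0607
  (v20,v27,v24) [--+] → (1.375, -1.72415, -0.0546838)–(1.375, -1.77468, 0)  len=0.0745
  (v24,v0,v25) [++-] → (1.375, -1.01325, 0.397029)–(1.375, -1.72415, 0.0546838)  len=0.7890
  (v25,v0,v1) [-++] → (1.375, -1.01325, 0.397029)–(1.375, -0.73714, 0.53)  len=0.3065
  (v25,v1,v26) [-+-] → (1.375, -0.73714, 0.53)–(1.375, -0.339235, 0.338362)  len=0.4416
  (v26,v1,v2) [-+-] → (1.375, -0.339235, 0.338362)–(1.375, 0, 0.175)  len=0.3765
  (v27,v2,v3) [--+] → (1.375, 0, -0.175)–(1.375, -0.73714, -0.53)  len=0.8182
  (v27,v3,v24) [-++] → (1.375, -0.73714, -0.53)–(1.375, -1.72415, -0.0546838)  len=1.0955

Chained into 1 loop(s):
  loop 1: 18 segments, perimeter = 7.9525
Total perimeter = 7.952


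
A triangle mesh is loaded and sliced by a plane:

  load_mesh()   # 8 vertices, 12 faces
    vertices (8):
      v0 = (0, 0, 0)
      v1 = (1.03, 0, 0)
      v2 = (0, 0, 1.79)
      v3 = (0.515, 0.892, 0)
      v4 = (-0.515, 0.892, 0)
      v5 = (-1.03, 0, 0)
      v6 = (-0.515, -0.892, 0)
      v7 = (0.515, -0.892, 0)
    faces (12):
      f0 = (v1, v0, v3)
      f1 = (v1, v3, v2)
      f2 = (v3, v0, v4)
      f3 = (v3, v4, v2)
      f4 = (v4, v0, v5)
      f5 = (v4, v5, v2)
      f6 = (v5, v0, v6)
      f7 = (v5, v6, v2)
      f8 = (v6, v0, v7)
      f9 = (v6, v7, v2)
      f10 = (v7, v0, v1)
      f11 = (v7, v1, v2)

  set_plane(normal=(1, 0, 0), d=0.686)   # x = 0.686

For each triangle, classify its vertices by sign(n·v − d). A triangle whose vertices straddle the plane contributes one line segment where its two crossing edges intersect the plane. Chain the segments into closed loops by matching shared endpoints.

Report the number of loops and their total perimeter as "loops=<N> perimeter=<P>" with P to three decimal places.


loops=1 perimeter=2.880

Straddling triangles (4 of 12):
  (v1,v0,v3) [+--] → (0.686, 0, 0)–(0.686, 0.595821, 0)  len=0.5958
  (v1,v3,v2) [+--] → (0.686, 0.595821, 0)–(0.686, 0, 0.597825)  len=0.8440
  (v7,v0,v1) [--+] → (0.686, 0, 0)–(0.686, -0.595821, 0)  len=0.5958
  (v7,v1,v2) [-+-] → (0.686, -0.595821, 0)–(0.686, 0, 0.597825)  len=0.8440

Chained into 1 loop(s):
  loop 1: 4 segments, perimeter = 2.8797
Total perimeter = 2.880


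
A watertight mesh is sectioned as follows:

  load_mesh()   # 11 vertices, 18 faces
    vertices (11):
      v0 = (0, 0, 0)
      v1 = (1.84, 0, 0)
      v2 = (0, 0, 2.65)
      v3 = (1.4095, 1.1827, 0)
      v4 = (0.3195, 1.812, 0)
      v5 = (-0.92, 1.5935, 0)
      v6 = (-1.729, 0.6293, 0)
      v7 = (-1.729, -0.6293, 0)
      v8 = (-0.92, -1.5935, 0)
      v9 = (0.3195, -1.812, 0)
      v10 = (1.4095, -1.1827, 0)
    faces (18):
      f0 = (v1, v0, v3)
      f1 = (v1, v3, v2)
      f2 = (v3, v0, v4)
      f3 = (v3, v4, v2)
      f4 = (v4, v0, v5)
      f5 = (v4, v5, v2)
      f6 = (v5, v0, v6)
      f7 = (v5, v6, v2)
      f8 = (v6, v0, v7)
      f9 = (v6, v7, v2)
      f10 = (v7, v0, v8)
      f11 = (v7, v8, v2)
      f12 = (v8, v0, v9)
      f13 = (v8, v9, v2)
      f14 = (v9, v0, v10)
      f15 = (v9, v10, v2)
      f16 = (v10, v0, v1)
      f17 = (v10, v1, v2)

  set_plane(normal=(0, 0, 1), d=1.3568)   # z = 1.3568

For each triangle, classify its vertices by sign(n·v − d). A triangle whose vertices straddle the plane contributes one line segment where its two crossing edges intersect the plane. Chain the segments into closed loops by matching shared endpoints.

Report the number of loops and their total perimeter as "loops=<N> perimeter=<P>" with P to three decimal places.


Straddling triangles (9 of 18):
  (v1,v3,v2) [--+] → (0.687836, 0.577158, 1.3568)–(0.89792, 0, 1.3568)  len=0.6142
  (v3,v4,v2) [--+] → (0.155916, 0.884256, 1.3568)–(0.687836, 0.577158, 1.3568)  len=0.6142
  (v4,v5,v2) [--+] → (-0.44896, 0.777628, 1.3568)–(0.155916, 0.884256, 1.3568)  len=0.6142
  (v5,v6,v2) [--+] → (-0.843752, 0.307098, 1.3568)–(-0.44896, 0.777628, 1.3568)  len=0.6142
  (v6,v7,v2) [--+] → (-0.843752, -0.307098, 1.3568)–(-0.843752, 0.307098, 1.3568)  len=0.6142
  (v7,v8,v2) [--+] → (-0.44896, -0.777628, 1.3568)–(-0.843752, -0.307098, 1.3568)  len=0.6142
  (v8,v9,v2) [--+] → (0.155916, -0.884256, 1.3568)–(-0.44896, -0.777628, 1.3568)  len=0.6142
  (v9,v10,v2) [--+] → (0.687836, -0.577158, 1.3568)–(0.155916, -0.884256, 1.3568)  len=0.6142
  (v10,v1,v2) [--+] → (0.89792, 0, 1.3568)–(0.687836, -0.577158, 1.3568)  len=0.6142

Chained into 1 loop(s):
  loop 1: 9 segments, perimeter = 5.5278
Total perimeter = 5.528

loops=1 perimeter=5.528


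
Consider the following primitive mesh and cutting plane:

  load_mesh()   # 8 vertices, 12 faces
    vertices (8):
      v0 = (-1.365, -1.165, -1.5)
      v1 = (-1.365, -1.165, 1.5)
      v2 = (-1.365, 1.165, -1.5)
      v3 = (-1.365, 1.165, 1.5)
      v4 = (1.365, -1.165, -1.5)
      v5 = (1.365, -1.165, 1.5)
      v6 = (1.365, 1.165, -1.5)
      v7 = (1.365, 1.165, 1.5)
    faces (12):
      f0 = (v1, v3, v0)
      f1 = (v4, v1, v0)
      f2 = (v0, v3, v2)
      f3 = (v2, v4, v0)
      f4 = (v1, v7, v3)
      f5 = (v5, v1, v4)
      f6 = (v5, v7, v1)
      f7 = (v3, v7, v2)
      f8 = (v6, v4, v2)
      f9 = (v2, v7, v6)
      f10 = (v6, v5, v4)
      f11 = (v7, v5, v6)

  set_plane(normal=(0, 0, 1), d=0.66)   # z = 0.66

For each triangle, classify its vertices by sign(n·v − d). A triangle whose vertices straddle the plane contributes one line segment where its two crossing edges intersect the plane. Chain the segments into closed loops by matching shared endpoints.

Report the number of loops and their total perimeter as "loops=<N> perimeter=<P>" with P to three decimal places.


Straddling triangles (8 of 12):
  (v1,v3,v0) [++-] → (-1.365, 0.5126, 0.66)–(-1.365, -1.165, 0.66)  len=1.6776
  (v4,v1,v0) [-+-] → (-0.6006, -1.165, 0.66)–(-1.365, -1.165, 0.66)  len=0.7644
  (v0,v3,v2) [-+-] → (-1.365, 0.5126, 0.66)–(-1.365, 1.165, 0.66)  len=0.6524
  (v5,v1,v4) [++-] → (-0.6006, -1.165, 0.66)–(1.365, -1.165, 0.66)  len=1.9656
  (v3,v7,v2) [++-] → (0.6006, 1.165, 0.66)–(-1.365, 1.165, 0.66)  len=1.9656
  (v2,v7,v6) [-+-] → (0.6006, 1.165, 0.66)–(1.365, 1.165, 0.66)  len=0.7644
  (v6,v5,v4) [-+-] → (1.365, -0.5126, 0.66)–(1.365, -1.165, 0.66)  len=0.6524
  (v7,v5,v6) [++-] → (1.365, -0.5126, 0.66)–(1.365, 1.165, 0.66)  len=1.6776

Chained into 1 loop(s):
  loop 1: 8 segments, perimeter = 10.1200
Total perimeter = 10.120

loops=1 perimeter=10.120


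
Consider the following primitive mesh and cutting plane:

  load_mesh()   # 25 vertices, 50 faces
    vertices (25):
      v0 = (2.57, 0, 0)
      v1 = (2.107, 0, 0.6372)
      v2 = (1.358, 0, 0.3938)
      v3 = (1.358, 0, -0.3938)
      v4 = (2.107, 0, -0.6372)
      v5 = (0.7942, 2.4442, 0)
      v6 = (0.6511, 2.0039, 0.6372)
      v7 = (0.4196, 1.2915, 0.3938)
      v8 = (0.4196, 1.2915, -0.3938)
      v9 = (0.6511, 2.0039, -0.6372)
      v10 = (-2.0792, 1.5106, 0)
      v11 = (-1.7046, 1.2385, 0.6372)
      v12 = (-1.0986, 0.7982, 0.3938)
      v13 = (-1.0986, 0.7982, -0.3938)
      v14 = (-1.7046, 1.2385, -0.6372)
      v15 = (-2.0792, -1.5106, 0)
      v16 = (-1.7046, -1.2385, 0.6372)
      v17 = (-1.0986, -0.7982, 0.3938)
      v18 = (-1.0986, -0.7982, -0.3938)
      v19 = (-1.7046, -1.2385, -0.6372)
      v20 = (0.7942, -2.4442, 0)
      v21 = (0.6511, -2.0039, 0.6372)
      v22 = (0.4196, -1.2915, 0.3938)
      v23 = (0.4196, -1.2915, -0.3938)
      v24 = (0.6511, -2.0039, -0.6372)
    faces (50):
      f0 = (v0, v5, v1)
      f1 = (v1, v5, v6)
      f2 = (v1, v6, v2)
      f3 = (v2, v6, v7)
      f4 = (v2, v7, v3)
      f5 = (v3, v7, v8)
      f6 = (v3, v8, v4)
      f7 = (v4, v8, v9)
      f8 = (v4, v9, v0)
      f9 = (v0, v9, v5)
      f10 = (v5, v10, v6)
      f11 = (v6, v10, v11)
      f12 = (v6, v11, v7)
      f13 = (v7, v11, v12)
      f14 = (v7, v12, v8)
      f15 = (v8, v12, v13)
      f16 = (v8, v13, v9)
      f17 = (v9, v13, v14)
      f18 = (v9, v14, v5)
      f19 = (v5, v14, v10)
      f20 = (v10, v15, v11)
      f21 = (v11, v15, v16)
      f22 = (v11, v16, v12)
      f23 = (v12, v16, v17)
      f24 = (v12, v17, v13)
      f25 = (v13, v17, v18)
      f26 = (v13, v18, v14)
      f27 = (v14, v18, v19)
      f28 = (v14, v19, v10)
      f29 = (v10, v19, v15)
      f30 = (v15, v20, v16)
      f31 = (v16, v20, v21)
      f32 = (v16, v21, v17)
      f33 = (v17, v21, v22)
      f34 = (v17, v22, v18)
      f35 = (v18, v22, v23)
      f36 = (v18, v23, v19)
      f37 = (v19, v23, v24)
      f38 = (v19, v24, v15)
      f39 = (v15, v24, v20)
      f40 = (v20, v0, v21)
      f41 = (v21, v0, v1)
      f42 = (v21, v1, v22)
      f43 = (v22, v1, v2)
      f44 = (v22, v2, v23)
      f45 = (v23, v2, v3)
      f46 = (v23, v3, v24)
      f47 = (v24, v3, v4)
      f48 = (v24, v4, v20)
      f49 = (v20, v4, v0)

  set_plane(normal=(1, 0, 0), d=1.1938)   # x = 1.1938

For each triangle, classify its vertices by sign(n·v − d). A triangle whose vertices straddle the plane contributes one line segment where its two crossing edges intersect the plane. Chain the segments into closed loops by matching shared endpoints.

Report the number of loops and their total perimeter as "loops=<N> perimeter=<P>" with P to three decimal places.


Straddling triangles (20 of 50):
  (v0,v5,v1) [+-+] → (1.1938, 1.89419, 0)–(1.1938, 1.70022, 0.193956)  len=0.2743
  (v1,v5,v6) [+--] → (1.1938, 1.70022, 0.193956)–(1.1938, 1.25693, 0.6372)  len=0.6269
  (v1,v6,v2) [+-+] → (1.1938, 1.25693, 0.6372)–(1.1938, 0.465469, 0.450337)  len=0.8132
  (v2,v6,v7) [+--] → (1.1938, 0.465469, 0.450337)–(1.1938, 0.225985, 0.3938)  len=0.2461
  (v2,v7,v3) [+-+] → (1.1938, 0.225985, 0.3938)–(1.1938, 0.225985, -0.255987)  len=0.6498
  (v3,v7,v8) [+--] → (1.1938, 0.225985, -0.255987)–(1.1938, 0.225985, -0.3938)  len=0.1378
  (v3,v8,v4) [+-+] → (1.1938, 0.225985, -0.3938)–(1.1938, 0.698944, -0.505475)  len=0.4860
  (v4,v8,v9) [+--] → (1.1938, 0.698944, -0.505475)–(1.1938, 1.25693, -0.6372)  len=0.5733
  (v4,v9,v0) [+-+] → (1.1938, 1.25693, -0.6372)–(1.1938, 1.43716, -0.456988)  len=0.2549
  (v0,v9,v5) [+--] → (1.1938, 1.43716, -0.456988)–(1.1938, 1.89419, 0)  len=0.6463
  (v20,v0,v21) [-+-] → (1.1938, -1.89419, 0)–(1.1938, -1.43716, 0.456988)  len=0.6463
  (v21,v0,v1) [-++] → (1.1938, -1.43716, 0.456988)–(1.1938, -1.25693, 0.6372)  len=0.2549
  (v21,v1,v22) [-+-] → (1.1938, -1.25693, 0.6372)–(1.1938, -0.698944, 0.505475)  len=0.5733
  (v22,v1,v2) [-++] → (1.1938, -0.698944, 0.505475)–(1.1938, -0.225985, 0.3938)  len=0.4860
  (v22,v2,v23) [-+-] → (1.1938, -0.225985, 0.3938)–(1.1938, -0.225985, 0.255987)  len=0.1378
  (v23,v2,v3) [-++] → (1.1938, -0.225985, 0.255987)–(1.1938, -0.225985, -0.3938)  len=0.6498
  (v23,v3,v24) [-+-] → (1.1938, -0.225985, -0.3938)–(1.1938, -0.465469, -0.450337)  len=0.2461
  (v24,v3,v4) [-++] → (1.1938, -0.465469, -0.450337)–(1.1938, -1.25693, -0.6372)  len=0.8132
  (v24,v4,v20) [-+-] → (1.1938, -1.25693, -0.6372)–(1.1938, -1.70022, -0.193956)  len=0.6269
  (v20,v4,v0) [-++] → (1.1938, -1.70022, -0.193956)–(1.1938, -1.89419, 0)  len=0.2743

Chained into 2 loop(s):
  loop 1: 10 segments, perimeter = 4.7085
  loop 2: 10 segments, perimeter = 4.7085
Total perimeter = 9.417

loops=2 perimeter=9.417
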